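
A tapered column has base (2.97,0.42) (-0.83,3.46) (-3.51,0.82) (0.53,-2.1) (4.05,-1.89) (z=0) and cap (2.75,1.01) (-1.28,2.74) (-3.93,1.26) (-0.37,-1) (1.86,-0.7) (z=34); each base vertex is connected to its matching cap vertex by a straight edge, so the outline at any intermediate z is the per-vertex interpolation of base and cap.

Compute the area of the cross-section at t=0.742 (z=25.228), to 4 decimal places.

Area at t=0.742: 16.1400

Cross-section at t=0.742: each vertex is (1-t)·p0[i] + t·p1[i].
  v1: (1-0.742)·(2.97,0.42) + 0.742·(2.75,1.01) = (2.8068,0.8578)
  v2: (1-0.742)·(-0.83,3.46) + 0.742·(-1.28,2.74) = (-1.1639,2.9258)
  v3: (1-0.742)·(-3.51,0.82) + 0.742·(-3.93,1.26) = (-3.8216,1.1465)
  v4: (1-0.742)·(0.53,-2.1) + 0.742·(-0.37,-1) = (-0.1378,-1.2838)
  v5: (1-0.742)·(4.05,-1.89) + 0.742·(1.86,-0.7) = (2.4250,-1.0070)
Shoelace sum Σ(x_i·y_{i+1} − x_{i+1}·y_i):
  i=1: 2.8068·2.9258 − -1.1639·0.8578 = +9.2103 (running +9.2103)
  i=2: -1.1639·1.1465 − -3.8216·2.9258 = +9.8468 (running +19.0571)
  i=3: -3.8216·-1.2838 − -0.1378·1.1465 = +5.0642 (running +24.1213)
  i=4: -0.1378·-1.0070 − 2.4250·-1.2838 = +3.2520 (running +27.3733)
  i=5: 2.4250·0.8578 − 2.8068·-1.0070 = +4.9066 (running +32.2799)
Area = |Σ|/2 = |32.2799|/2 = 16.1400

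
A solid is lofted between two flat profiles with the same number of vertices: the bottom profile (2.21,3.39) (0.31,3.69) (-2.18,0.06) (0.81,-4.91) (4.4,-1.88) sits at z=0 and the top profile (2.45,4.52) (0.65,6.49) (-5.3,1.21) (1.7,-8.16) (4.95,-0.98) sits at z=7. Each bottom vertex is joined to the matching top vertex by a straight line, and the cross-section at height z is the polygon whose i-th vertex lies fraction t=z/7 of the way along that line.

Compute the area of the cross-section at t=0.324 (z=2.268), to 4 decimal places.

Cross-section at t=0.324: each vertex is (1-t)·p0[i] + t·p1[i].
  v1: (1-0.324)·(2.21,3.39) + 0.324·(2.45,4.52) = (2.2878,3.7561)
  v2: (1-0.324)·(0.31,3.69) + 0.324·(0.65,6.49) = (0.4202,4.5972)
  v3: (1-0.324)·(-2.18,0.06) + 0.324·(-5.3,1.21) = (-3.1909,0.4326)
  v4: (1-0.324)·(0.81,-4.91) + 0.324·(1.7,-8.16) = (1.0984,-5.9630)
  v5: (1-0.324)·(4.4,-1.88) + 0.324·(4.95,-0.98) = (4.5782,-1.5884)
Shoelace sum Σ(x_i·y_{i+1} − x_{i+1}·y_i):
  i=1: 2.2878·4.5972 − 0.4202·3.7561 = +8.9391 (running +8.9391)
  i=2: 0.4202·0.4326 − -3.1909·4.5972 = +14.8509 (running +23.7900)
  i=3: -3.1909·-5.9630 − 1.0984·0.4326 = +18.5521 (running +42.3421)
  i=4: 1.0984·-1.5884 − 4.5782·-5.9630 = +25.5552 (running +67.8972)
  i=5: 4.5782·3.7561 − 2.2878·-1.5884 = +20.8301 (running +88.7274)
Area = |Σ|/2 = |88.7274|/2 = 44.3637

Area at t=0.324: 44.3637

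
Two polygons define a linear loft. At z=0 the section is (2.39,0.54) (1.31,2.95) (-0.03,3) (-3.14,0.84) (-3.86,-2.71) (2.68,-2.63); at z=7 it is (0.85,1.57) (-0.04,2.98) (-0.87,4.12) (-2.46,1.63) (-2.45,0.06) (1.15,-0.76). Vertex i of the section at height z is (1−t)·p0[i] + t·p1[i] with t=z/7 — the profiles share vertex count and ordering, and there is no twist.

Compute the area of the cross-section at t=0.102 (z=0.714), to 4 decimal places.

Cross-section at t=0.102: each vertex is (1-t)·p0[i] + t·p1[i].
  v1: (1-0.102)·(2.39,0.54) + 0.102·(0.85,1.57) = (2.2329,0.6451)
  v2: (1-0.102)·(1.31,2.95) + 0.102·(-0.04,2.98) = (1.1723,2.9531)
  v3: (1-0.102)·(-0.03,3) + 0.102·(-0.87,4.12) = (-0.1157,3.1142)
  v4: (1-0.102)·(-3.14,0.84) + 0.102·(-2.46,1.63) = (-3.0706,0.9206)
  v5: (1-0.102)·(-3.86,-2.71) + 0.102·(-2.45,0.06) = (-3.7162,-2.4275)
  v6: (1-0.102)·(2.68,-2.63) + 0.102·(1.15,-0.76) = (2.5239,-2.4393)
Shoelace sum Σ(x_i·y_{i+1} − x_{i+1}·y_i):
  i=1: 2.2329·2.9531 − 1.1723·0.6451 = +5.8377 (running +5.8377)
  i=2: 1.1723·3.1142 − -0.1157·2.9531 = +3.9924 (running +9.8302)
  i=3: -0.1157·0.9206 − -3.0706·3.1142 = +9.4562 (running +19.2864)
  i=4: -3.0706·-2.4275 − -3.7162·0.9206 = +10.8749 (running +30.1613)
  i=5: -3.7162·-2.4393 − 2.5239·-2.4275 = +15.1915 (running +45.3528)
  i=6: 2.5239·0.6451 − 2.2329·-2.4393 = +7.0748 (running +52.4275)
Area = |Σ|/2 = |52.4275|/2 = 26.2138

Area at t=0.102: 26.2138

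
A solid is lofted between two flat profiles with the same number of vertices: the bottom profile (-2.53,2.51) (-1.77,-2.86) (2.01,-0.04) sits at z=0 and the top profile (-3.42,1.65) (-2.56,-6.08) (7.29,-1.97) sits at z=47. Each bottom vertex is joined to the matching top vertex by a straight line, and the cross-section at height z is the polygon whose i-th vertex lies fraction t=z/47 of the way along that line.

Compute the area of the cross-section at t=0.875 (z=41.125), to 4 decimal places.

Area at t=0.875: 35.4700

Cross-section at t=0.875: each vertex is (1-t)·p0[i] + t·p1[i].
  v1: (1-0.875)·(-2.53,2.51) + 0.875·(-3.42,1.65) = (-3.3087,1.7575)
  v2: (1-0.875)·(-1.77,-2.86) + 0.875·(-2.56,-6.08) = (-2.4613,-5.6775)
  v3: (1-0.875)·(2.01,-0.04) + 0.875·(7.29,-1.97) = (6.6300,-1.7287)
Shoelace sum Σ(x_i·y_{i+1} − x_{i+1}·y_i):
  i=1: -3.3087·-5.6775 − -2.4613·1.7575 = +23.1111 (running +23.1111)
  i=2: -2.4613·-1.7287 − 6.6300·-5.6775 = +41.8967 (running +65.0078)
  i=3: 6.6300·1.7575 − -3.3087·-1.7287 = +5.9322 (running +70.9400)
Area = |Σ|/2 = |70.9400|/2 = 35.4700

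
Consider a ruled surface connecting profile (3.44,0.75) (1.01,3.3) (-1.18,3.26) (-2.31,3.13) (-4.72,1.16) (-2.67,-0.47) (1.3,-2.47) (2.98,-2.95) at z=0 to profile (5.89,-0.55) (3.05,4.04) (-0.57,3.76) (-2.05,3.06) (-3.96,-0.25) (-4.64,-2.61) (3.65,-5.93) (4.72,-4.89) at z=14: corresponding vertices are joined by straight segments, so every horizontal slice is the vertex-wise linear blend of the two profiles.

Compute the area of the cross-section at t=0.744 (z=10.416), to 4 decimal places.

Area at t=0.744: 58.6658

Cross-section at t=0.744: each vertex is (1-t)·p0[i] + t·p1[i].
  v1: (1-0.744)·(3.44,0.75) + 0.744·(5.89,-0.55) = (5.2628,-0.2172)
  v2: (1-0.744)·(1.01,3.3) + 0.744·(3.05,4.04) = (2.5278,3.8506)
  v3: (1-0.744)·(-1.18,3.26) + 0.744·(-0.57,3.76) = (-0.7262,3.6320)
  v4: (1-0.744)·(-2.31,3.13) + 0.744·(-2.05,3.06) = (-2.1166,3.0779)
  v5: (1-0.744)·(-4.72,1.16) + 0.744·(-3.96,-0.25) = (-4.1546,0.1110)
  v6: (1-0.744)·(-2.67,-0.47) + 0.744·(-4.64,-2.61) = (-4.1357,-2.0622)
  v7: (1-0.744)·(1.3,-2.47) + 0.744·(3.65,-5.93) = (3.0484,-5.0442)
  v8: (1-0.744)·(2.98,-2.95) + 0.744·(4.72,-4.89) = (4.2746,-4.3934)
Shoelace sum Σ(x_i·y_{i+1} − x_{i+1}·y_i):
  i=1: 5.2628·3.8506 − 2.5278·-0.2172 = +20.8138 (running +20.8138)
  i=2: 2.5278·3.6320 − -0.7262·3.8506 = +11.9769 (running +32.7907)
  i=3: -0.7262·3.0779 − -2.1166·3.6320 = +5.4523 (running +38.2430)
  i=4: -2.1166·0.1110 − -4.1546·3.0779 = +12.5525 (running +50.7955)
  i=5: -4.1546·-2.0622 − -4.1357·0.1110 = +9.0263 (running +59.8218)
  i=6: -4.1357·-5.0442 − 3.0484·-2.0622 = +27.1477 (running +86.9695)
  i=7: 3.0484·-4.3934 − 4.2746·-5.0442 = +8.1692 (running +95.1386)
  i=8: 4.2746·-0.2172 − 5.2628·-4.3934 = +22.1929 (running +117.3316)
Area = |Σ|/2 = |117.3316|/2 = 58.6658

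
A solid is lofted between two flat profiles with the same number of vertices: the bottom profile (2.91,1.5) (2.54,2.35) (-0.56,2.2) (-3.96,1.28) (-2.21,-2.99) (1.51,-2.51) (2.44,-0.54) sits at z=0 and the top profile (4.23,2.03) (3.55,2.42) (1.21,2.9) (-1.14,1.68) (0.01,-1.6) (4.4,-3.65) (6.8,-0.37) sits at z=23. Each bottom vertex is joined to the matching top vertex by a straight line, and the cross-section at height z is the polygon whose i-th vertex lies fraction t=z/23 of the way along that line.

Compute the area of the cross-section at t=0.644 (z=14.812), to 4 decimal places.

Area at t=0.644: 29.4569

Cross-section at t=0.644: each vertex is (1-t)·p0[i] + t·p1[i].
  v1: (1-0.644)·(2.91,1.5) + 0.644·(4.23,2.03) = (3.7601,1.8413)
  v2: (1-0.644)·(2.54,2.35) + 0.644·(3.55,2.42) = (3.1904,2.3951)
  v3: (1-0.644)·(-0.56,2.2) + 0.644·(1.21,2.9) = (0.5799,2.6508)
  v4: (1-0.644)·(-3.96,1.28) + 0.644·(-1.14,1.68) = (-2.1439,1.5376)
  v5: (1-0.644)·(-2.21,-2.99) + 0.644·(0.01,-1.6) = (-0.7803,-2.0948)
  v6: (1-0.644)·(1.51,-2.51) + 0.644·(4.4,-3.65) = (3.3712,-3.2442)
  v7: (1-0.644)·(2.44,-0.54) + 0.644·(6.8,-0.37) = (5.2478,-0.4305)
Shoelace sum Σ(x_i·y_{i+1} − x_{i+1}·y_i):
  i=1: 3.7601·2.3951 − 3.1904·1.8413 = +3.1311 (running +3.1311)
  i=2: 3.1904·2.6508 − 0.5799·2.3951 = +7.0684 (running +10.1994)
  i=3: 0.5799·1.5376 − -2.1439·2.6508 = +6.5747 (running +16.7742)
  i=4: -2.1439·-2.0948 − -0.7803·1.5376 = +5.6910 (running +22.4651)
  i=5: -0.7803·-3.2442 − 3.3712·-2.0948 = +9.5935 (running +32.0587)
  i=6: 3.3712·-0.4305 − 5.2478·-3.2442 = +15.5735 (running +47.6322)
  i=7: 5.2478·1.8413 − 3.7601·-0.4305 = +11.2817 (running +58.9139)
Area = |Σ|/2 = |58.9139|/2 = 29.4569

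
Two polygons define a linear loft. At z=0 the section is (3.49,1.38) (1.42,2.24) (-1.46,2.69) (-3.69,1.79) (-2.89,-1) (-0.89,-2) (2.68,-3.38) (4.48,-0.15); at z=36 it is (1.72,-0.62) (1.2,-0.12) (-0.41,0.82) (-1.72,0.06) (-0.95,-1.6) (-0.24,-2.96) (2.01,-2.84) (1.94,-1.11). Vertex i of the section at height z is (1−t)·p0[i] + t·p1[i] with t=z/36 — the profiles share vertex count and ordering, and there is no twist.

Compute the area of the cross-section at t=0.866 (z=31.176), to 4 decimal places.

Area at t=0.866: 11.5488

Cross-section at t=0.866: each vertex is (1-t)·p0[i] + t·p1[i].
  v1: (1-0.866)·(3.49,1.38) + 0.866·(1.72,-0.62) = (1.9572,-0.3520)
  v2: (1-0.866)·(1.42,2.24) + 0.866·(1.2,-0.12) = (1.2295,0.1962)
  v3: (1-0.866)·(-1.46,2.69) + 0.866·(-0.41,0.82) = (-0.5507,1.0706)
  v4: (1-0.866)·(-3.69,1.79) + 0.866·(-1.72,0.06) = (-1.9840,0.2918)
  v5: (1-0.866)·(-2.89,-1) + 0.866·(-0.95,-1.6) = (-1.2100,-1.5196)
  v6: (1-0.866)·(-0.89,-2) + 0.866·(-0.24,-2.96) = (-0.3271,-2.8314)
  v7: (1-0.866)·(2.68,-3.38) + 0.866·(2.01,-2.84) = (2.0998,-2.9124)
  v8: (1-0.866)·(4.48,-0.15) + 0.866·(1.94,-1.11) = (2.2804,-0.9814)
Shoelace sum Σ(x_i·y_{i+1} − x_{i+1}·y_i):
  i=1: 1.9572·0.1962 − 1.2295·-0.3520 = +0.8169 (running +0.8169)
  i=2: 1.2295·1.0706 − -0.5507·0.1962 = +1.4243 (running +2.2412)
  i=3: -0.5507·0.2918 − -1.9840·1.0706 = +1.9633 (running +4.2045)
  i=4: -1.9840·-1.5196 − -1.2100·0.2918 = +3.3679 (running +7.5724)
  i=5: -1.2100·-2.8314 − -0.3271·-1.5196 = +2.9288 (running +10.5012)
  i=6: -0.3271·-2.9124 − 2.0998·-2.8314 = +6.8979 (running +17.3991)
  i=7: 2.0998·-0.9814 − 2.2804·-2.9124 = +4.5806 (running +21.9797)
  i=8: 2.2804·-0.3520 − 1.9572·-0.9814 = +1.1180 (running +23.0977)
Area = |Σ|/2 = |23.0977|/2 = 11.5488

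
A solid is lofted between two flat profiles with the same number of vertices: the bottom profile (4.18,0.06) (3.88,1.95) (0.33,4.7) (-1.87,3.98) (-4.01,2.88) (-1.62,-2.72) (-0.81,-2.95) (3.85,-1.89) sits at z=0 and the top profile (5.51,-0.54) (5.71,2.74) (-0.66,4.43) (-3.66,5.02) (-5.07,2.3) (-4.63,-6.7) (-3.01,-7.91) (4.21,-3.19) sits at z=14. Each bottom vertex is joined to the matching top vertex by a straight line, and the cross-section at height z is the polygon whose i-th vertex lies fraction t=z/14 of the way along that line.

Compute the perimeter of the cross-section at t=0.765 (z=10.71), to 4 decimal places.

Perimeter at t=0.765: 34.9838

Cross-section at t=0.765: each vertex is (1-t)·p0[i] + t·p1[i].
  v1: (1-0.765)·(4.18,0.06) + 0.765·(5.51,-0.54) = (5.1974,-0.3990)
  v2: (1-0.765)·(3.88,1.95) + 0.765·(5.71,2.74) = (5.2799,2.5544)
  v3: (1-0.765)·(0.33,4.7) + 0.765·(-0.66,4.43) = (-0.4274,4.4935)
  v4: (1-0.765)·(-1.87,3.98) + 0.765·(-3.66,5.02) = (-3.2393,4.7756)
  v5: (1-0.765)·(-4.01,2.88) + 0.765·(-5.07,2.3) = (-4.8209,2.4363)
  v6: (1-0.765)·(-1.62,-2.72) + 0.765·(-4.63,-6.7) = (-3.9226,-5.7647)
  v7: (1-0.765)·(-0.81,-2.95) + 0.765·(-3.01,-7.91) = (-2.4930,-6.7444)
  v8: (1-0.765)·(3.85,-1.89) + 0.765·(4.21,-3.19) = (4.1254,-2.8845)
Perimeter = Σ |v_{i+1} − v_i|:
  edge 1→2: √(0.0825² + 2.9534²) = 2.9545 (running 2.9545)
  edge 2→3: √(-5.7073² + 1.9391²) = 6.0277 (running 8.9822)
  edge 3→4: √(-2.8120² + 0.2821²) = 2.8261 (running 11.8083)
  edge 4→5: √(-1.5816² + -2.3393²) = 2.8238 (running 14.6321)
  edge 5→6: √(0.8982² + -8.2010²) = 8.2500 (running 22.8821)
  edge 6→7: √(1.4297² + -0.9797²) = 1.7331 (running 24.6153)
  edge 7→8: √(6.6184² + 3.8599²) = 7.6617 (running 32.2770)
  edge 8→1: √(1.0720² + 2.4855²) = 2.7068 (running 34.9838)
Perimeter = 34.9838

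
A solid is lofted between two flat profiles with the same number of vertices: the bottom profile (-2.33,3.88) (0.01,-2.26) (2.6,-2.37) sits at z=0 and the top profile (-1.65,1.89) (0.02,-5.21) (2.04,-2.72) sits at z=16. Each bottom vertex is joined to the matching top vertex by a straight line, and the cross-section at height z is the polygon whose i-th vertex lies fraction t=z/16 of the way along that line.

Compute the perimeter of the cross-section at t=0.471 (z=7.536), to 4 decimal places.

Perimeter at t=0.471: 16.4635

Cross-section at t=0.471: each vertex is (1-t)·p0[i] + t·p1[i].
  v1: (1-0.471)·(-2.33,3.88) + 0.471·(-1.65,1.89) = (-2.0097,2.9427)
  v2: (1-0.471)·(0.01,-2.26) + 0.471·(0.02,-5.21) = (0.0147,-3.6494)
  v3: (1-0.471)·(2.6,-2.37) + 0.471·(2.04,-2.72) = (2.3362,-2.5349)
Perimeter = Σ |v_{i+1} − v_i|:
  edge 1→2: √(2.0244² + -6.5922²) = 6.8960 (running 6.8960)
  edge 2→3: √(2.3215² + 1.1146²) = 2.5752 (running 9.4712)
  edge 3→1: √(-4.3460² + 5.4776²) = 6.9922 (running 16.4635)
Perimeter = 16.4635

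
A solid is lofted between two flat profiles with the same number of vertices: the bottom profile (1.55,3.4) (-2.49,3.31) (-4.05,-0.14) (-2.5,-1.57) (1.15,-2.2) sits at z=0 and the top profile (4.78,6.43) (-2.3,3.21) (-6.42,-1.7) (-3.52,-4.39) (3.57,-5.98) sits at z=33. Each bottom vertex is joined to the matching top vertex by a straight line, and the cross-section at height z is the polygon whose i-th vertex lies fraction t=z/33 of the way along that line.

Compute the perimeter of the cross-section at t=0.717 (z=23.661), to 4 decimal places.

Cross-section at t=0.717: each vertex is (1-t)·p0[i] + t·p1[i].
  v1: (1-0.717)·(1.55,3.4) + 0.717·(4.78,6.43) = (3.8659,5.5725)
  v2: (1-0.717)·(-2.49,3.31) + 0.717·(-2.3,3.21) = (-2.3538,3.2383)
  v3: (1-0.717)·(-4.05,-0.14) + 0.717·(-6.42,-1.7) = (-5.7493,-1.2585)
  v4: (1-0.717)·(-2.5,-1.57) + 0.717·(-3.52,-4.39) = (-3.2313,-3.5919)
  v5: (1-0.717)·(1.15,-2.2) + 0.717·(3.57,-5.98) = (2.8851,-4.9103)
Perimeter = Σ |v_{i+1} − v_i|:
  edge 1→2: √(-6.2197² + -2.3342²) = 6.6433 (running 6.6433)
  edge 2→3: √(-3.3955² + -4.4968²) = 5.6348 (running 12.2781)
  edge 3→4: √(2.5180² + -2.3334²) = 3.4329 (running 15.7110)
  edge 4→5: √(6.1165² + -1.3183²) = 6.2569 (running 21.9679)
  edge 5→1: √(0.9808² + 10.4828²) = 10.5286 (running 32.4965)
Perimeter = 32.4965

Perimeter at t=0.717: 32.4965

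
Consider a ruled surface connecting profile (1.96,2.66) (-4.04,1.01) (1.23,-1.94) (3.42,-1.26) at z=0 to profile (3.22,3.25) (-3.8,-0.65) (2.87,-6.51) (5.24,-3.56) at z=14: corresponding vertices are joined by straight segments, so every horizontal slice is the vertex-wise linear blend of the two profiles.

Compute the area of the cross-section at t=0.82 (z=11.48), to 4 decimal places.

Area at t=0.82: 39.2459

Cross-section at t=0.82: each vertex is (1-t)·p0[i] + t·p1[i].
  v1: (1-0.82)·(1.96,2.66) + 0.82·(3.22,3.25) = (2.9932,3.1438)
  v2: (1-0.82)·(-4.04,1.01) + 0.82·(-3.8,-0.65) = (-3.8432,-0.3512)
  v3: (1-0.82)·(1.23,-1.94) + 0.82·(2.87,-6.51) = (2.5748,-5.6874)
  v4: (1-0.82)·(3.42,-1.26) + 0.82·(5.24,-3.56) = (4.9124,-3.1460)
Shoelace sum Σ(x_i·y_{i+1} − x_{i+1}·y_i):
  i=1: 2.9932·-0.3512 − -3.8432·3.1438 = +11.0310 (running +11.0310)
  i=2: -3.8432·-5.6874 − 2.5748·-0.3512 = +22.7621 (running +33.7931)
  i=3: 2.5748·-3.1460 − 4.9124·-5.6874 = +19.8385 (running +53.6316)
  i=4: 4.9124·3.1438 − 2.9932·-3.1460 = +24.8602 (running +78.4918)
Area = |Σ|/2 = |78.4918|/2 = 39.2459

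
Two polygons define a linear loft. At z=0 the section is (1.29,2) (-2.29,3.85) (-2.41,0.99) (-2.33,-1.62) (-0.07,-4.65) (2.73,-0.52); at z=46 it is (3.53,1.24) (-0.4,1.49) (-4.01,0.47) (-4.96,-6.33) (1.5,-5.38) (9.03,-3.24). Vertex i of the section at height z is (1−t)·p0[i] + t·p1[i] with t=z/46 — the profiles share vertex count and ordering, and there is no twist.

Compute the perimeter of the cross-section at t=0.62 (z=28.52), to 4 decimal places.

Perimeter at t=0.62: 28.7497

Cross-section at t=0.62: each vertex is (1-t)·p0[i] + t·p1[i].
  v1: (1-0.62)·(1.29,2) + 0.62·(3.53,1.24) = (2.6788,1.5288)
  v2: (1-0.62)·(-2.29,3.85) + 0.62·(-0.4,1.49) = (-1.1182,2.3868)
  v3: (1-0.62)·(-2.41,0.99) + 0.62·(-4.01,0.47) = (-3.4020,0.6676)
  v4: (1-0.62)·(-2.33,-1.62) + 0.62·(-4.96,-6.33) = (-3.9606,-4.5402)
  v5: (1-0.62)·(-0.07,-4.65) + 0.62·(1.5,-5.38) = (0.9034,-5.1026)
  v6: (1-0.62)·(2.73,-0.52) + 0.62·(9.03,-3.24) = (6.6360,-2.2064)
Perimeter = Σ |v_{i+1} − v_i|:
  edge 1→2: √(-3.7970² + 0.8580²) = 3.8927 (running 3.8927)
  edge 2→3: √(-2.2838² + -1.7192²) = 2.8586 (running 6.7513)
  edge 3→4: √(-0.5586² + -5.2078²) = 5.2377 (running 11.9890)
  edge 4→5: √(4.8640² + -0.5624²) = 4.8964 (running 16.8854)
  edge 5→6: √(5.7326² + 2.8962²) = 6.4227 (running 23.3080)
  edge 6→1: √(-3.9572² + 3.7352²) = 5.4416 (running 28.7497)
Perimeter = 28.7497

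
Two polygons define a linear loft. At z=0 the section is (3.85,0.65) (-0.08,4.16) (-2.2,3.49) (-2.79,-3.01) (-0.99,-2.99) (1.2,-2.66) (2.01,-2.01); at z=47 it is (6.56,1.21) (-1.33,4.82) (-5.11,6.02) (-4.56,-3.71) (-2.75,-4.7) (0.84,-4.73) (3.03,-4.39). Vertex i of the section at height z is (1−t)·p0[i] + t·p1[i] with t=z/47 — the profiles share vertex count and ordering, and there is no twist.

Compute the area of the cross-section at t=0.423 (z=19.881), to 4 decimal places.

Cross-section at t=0.423: each vertex is (1-t)·p0[i] + t·p1[i].
  v1: (1-0.423)·(3.85,0.65) + 0.423·(6.56,1.21) = (4.9963,0.8869)
  v2: (1-0.423)·(-0.08,4.16) + 0.423·(-1.33,4.82) = (-0.6088,4.4392)
  v3: (1-0.423)·(-2.2,3.49) + 0.423·(-5.11,6.02) = (-3.4309,4.5602)
  v4: (1-0.423)·(-2.79,-3.01) + 0.423·(-4.56,-3.71) = (-3.5387,-3.3061)
  v5: (1-0.423)·(-0.99,-2.99) + 0.423·(-2.75,-4.7) = (-1.7345,-3.7133)
  v6: (1-0.423)·(1.2,-2.66) + 0.423·(0.84,-4.73) = (1.0477,-3.5356)
  v7: (1-0.423)·(2.01,-2.01) + 0.423·(3.03,-4.39) = (2.4415,-3.0167)
Shoelace sum Σ(x_i·y_{i+1} − x_{i+1}·y_i):
  i=1: 4.9963·4.4392 − -0.6088·0.8869 = +22.7195 (running +22.7195)
  i=2: -0.6088·4.5602 − -3.4309·4.4392 = +12.4545 (running +35.1740)
  i=3: -3.4309·-3.3061 − -3.5387·4.5602 = +27.4802 (running +62.6542)
  i=4: -3.5387·-3.7133 − -1.7345·-3.3061 = +7.4060 (running +70.0602)
  i=5: -1.7345·-3.5356 − 1.0477·-3.7133 = +10.0230 (running +80.0832)
  i=6: 1.0477·-3.0167 − 2.4415·-3.5356 = +5.4714 (running +85.5545)
  i=7: 2.4415·0.8869 − 4.9963·-3.0167 = +17.2379 (running +102.7925)
Area = |Σ|/2 = |102.7925|/2 = 51.3962

Area at t=0.423: 51.3962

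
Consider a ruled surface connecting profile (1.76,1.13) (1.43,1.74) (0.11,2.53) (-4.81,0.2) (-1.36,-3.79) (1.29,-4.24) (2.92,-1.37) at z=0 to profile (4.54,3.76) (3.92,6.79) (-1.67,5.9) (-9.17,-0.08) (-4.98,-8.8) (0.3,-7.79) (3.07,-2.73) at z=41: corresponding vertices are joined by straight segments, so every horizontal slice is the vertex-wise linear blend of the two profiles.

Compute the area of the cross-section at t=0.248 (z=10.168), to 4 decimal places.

Area at t=0.248: 50.4599

Cross-section at t=0.248: each vertex is (1-t)·p0[i] + t·p1[i].
  v1: (1-0.248)·(1.76,1.13) + 0.248·(4.54,3.76) = (2.4494,1.7822)
  v2: (1-0.248)·(1.43,1.74) + 0.248·(3.92,6.79) = (2.0475,2.9924)
  v3: (1-0.248)·(0.11,2.53) + 0.248·(-1.67,5.9) = (-0.3314,3.3658)
  v4: (1-0.248)·(-4.81,0.2) + 0.248·(-9.17,-0.08) = (-5.8913,0.1306)
  v5: (1-0.248)·(-1.36,-3.79) + 0.248·(-4.98,-8.8) = (-2.2578,-5.0325)
  v6: (1-0.248)·(1.29,-4.24) + 0.248·(0.3,-7.79) = (1.0445,-5.1204)
  v7: (1-0.248)·(2.92,-1.37) + 0.248·(3.07,-2.73) = (2.9572,-1.7073)
Shoelace sum Σ(x_i·y_{i+1} − x_{i+1}·y_i):
  i=1: 2.4494·2.9924 − 2.0475·1.7822 = +3.6805 (running +3.6805)
  i=2: 2.0475·3.3658 − -0.3314·2.9924 = +7.8833 (running +11.5638)
  i=3: -0.3314·0.1306 − -5.8913·3.3658 = +19.7854 (running +31.3492)
  i=4: -5.8913·-5.0325 − -2.2578·0.1306 = +29.9425 (running +61.2917)
  i=5: -2.2578·-5.1204 − 1.0445·-5.0325 = +16.8170 (running +78.1086)
  i=6: 1.0445·-1.7073 − 2.9572·-5.1204 = +13.3588 (running +91.4675)
  i=7: 2.9572·1.7822 − 2.4494·-1.7073 = +9.4523 (running +100.9198)
Area = |Σ|/2 = |100.9198|/2 = 50.4599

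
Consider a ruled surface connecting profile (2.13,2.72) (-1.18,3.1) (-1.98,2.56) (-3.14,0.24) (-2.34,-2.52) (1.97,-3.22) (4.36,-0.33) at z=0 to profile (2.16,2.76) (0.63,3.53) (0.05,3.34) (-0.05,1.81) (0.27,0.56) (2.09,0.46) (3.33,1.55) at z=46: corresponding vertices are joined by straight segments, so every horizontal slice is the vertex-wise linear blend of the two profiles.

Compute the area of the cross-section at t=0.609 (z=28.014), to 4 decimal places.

Cross-section at t=0.609: each vertex is (1-t)·p0[i] + t·p1[i].
  v1: (1-0.609)·(2.13,2.72) + 0.609·(2.16,2.76) = (2.1483,2.7444)
  v2: (1-0.609)·(-1.18,3.1) + 0.609·(0.63,3.53) = (-0.0777,3.3619)
  v3: (1-0.609)·(-1.98,2.56) + 0.609·(0.05,3.34) = (-0.7437,3.0350)
  v4: (1-0.609)·(-3.14,0.24) + 0.609·(-0.05,1.81) = (-1.2582,1.1961)
  v5: (1-0.609)·(-2.34,-2.52) + 0.609·(0.27,0.56) = (-0.7505,-0.6443)
  v6: (1-0.609)·(1.97,-3.22) + 0.609·(2.09,0.46) = (2.0431,-0.9789)
  v7: (1-0.609)·(4.36,-0.33) + 0.609·(3.33,1.55) = (3.7327,0.8149)
Shoelace sum Σ(x_i·y_{i+1} − x_{i+1}·y_i):
  i=1: 2.1483·3.3619 − -0.0777·2.7444 = +7.4355 (running +7.4355)
  i=2: -0.0777·3.0350 − -0.7437·3.3619 = +2.2645 (running +9.6999)
  i=3: -0.7437·1.1961 − -1.2582·3.0350 = +2.9290 (running +12.6290)
  i=4: -1.2582·-0.6443 − -0.7505·1.1961 = +1.7083 (running +14.3373)
  i=5: -0.7505·-0.9789 − 2.0431·-0.6443 = +2.0510 (running +16.3883)
  i=6: 2.0431·0.8149 − 3.7327·-0.9789 = +5.3188 (running +21.7071)
  i=7: 3.7327·2.7444 − 2.1483·0.8149 = +8.4933 (running +30.2004)
Area = |Σ|/2 = |30.2004|/2 = 15.1002

Area at t=0.609: 15.1002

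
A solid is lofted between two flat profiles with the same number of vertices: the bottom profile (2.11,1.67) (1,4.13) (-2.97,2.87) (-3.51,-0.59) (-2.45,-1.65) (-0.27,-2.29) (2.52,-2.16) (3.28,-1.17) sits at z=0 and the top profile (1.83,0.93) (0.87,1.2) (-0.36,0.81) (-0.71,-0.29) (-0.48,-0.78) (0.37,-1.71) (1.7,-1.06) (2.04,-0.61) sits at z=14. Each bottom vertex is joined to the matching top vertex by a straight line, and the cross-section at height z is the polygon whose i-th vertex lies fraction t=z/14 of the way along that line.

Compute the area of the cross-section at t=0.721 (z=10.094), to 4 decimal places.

Cross-section at t=0.721: each vertex is (1-t)·p0[i] + t·p1[i].
  v1: (1-0.721)·(2.11,1.67) + 0.721·(1.83,0.93) = (1.9081,1.1365)
  v2: (1-0.721)·(1,4.13) + 0.721·(0.87,1.2) = (0.9063,2.0175)
  v3: (1-0.721)·(-2.97,2.87) + 0.721·(-0.36,0.81) = (-1.0882,1.3847)
  v4: (1-0.721)·(-3.51,-0.59) + 0.721·(-0.71,-0.29) = (-1.4912,-0.3737)
  v5: (1-0.721)·(-2.45,-1.65) + 0.721·(-0.48,-0.78) = (-1.0296,-1.0227)
  v6: (1-0.721)·(-0.27,-2.29) + 0.721·(0.37,-1.71) = (0.1914,-1.8718)
  v7: (1-0.721)·(2.52,-2.16) + 0.721·(1.7,-1.06) = (1.9288,-1.3669)
  v8: (1-0.721)·(3.28,-1.17) + 0.721·(2.04,-0.61) = (2.3860,-0.7662)
Shoelace sum Σ(x_i·y_{i+1} − x_{i+1}·y_i):
  i=1: 1.9081·2.0175 − 0.9063·1.1365 = +2.8196 (running +2.8196)
  i=2: 0.9063·1.3847 − -1.0882·2.0175 = +3.4503 (running +6.2700)
  i=3: -1.0882·-0.3737 − -1.4912·1.3847 = +2.4716 (running +8.7416)
  i=4: -1.4912·-1.0227 − -1.0296·-0.3737 = +1.1403 (running +9.8819)
  i=5: -1.0296·-1.8718 − 0.1914·-1.0227 = +2.1231 (running +12.0050)
  i=6: 0.1914·-1.3669 − 1.9288·-1.8718 = +3.3486 (running +15.3536)
  i=7: 1.9288·-0.7662 − 2.3860·-1.3669 = +1.7835 (running +17.1371)
  i=8: 2.3860·1.1365 − 1.9081·-0.7662 = +4.1736 (running +21.3107)
Area = |Σ|/2 = |21.3107|/2 = 10.6553

Area at t=0.721: 10.6553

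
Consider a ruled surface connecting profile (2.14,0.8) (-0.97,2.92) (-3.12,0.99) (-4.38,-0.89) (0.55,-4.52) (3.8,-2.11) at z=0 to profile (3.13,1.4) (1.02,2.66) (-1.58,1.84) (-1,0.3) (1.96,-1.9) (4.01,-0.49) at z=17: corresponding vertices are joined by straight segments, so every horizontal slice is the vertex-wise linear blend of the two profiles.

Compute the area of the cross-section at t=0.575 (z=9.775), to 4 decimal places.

Area at t=0.575: 21.6668

Cross-section at t=0.575: each vertex is (1-t)·p0[i] + t·p1[i].
  v1: (1-0.575)·(2.14,0.8) + 0.575·(3.13,1.4) = (2.7092,1.1450)
  v2: (1-0.575)·(-0.97,2.92) + 0.575·(1.02,2.66) = (0.1742,2.7705)
  v3: (1-0.575)·(-3.12,0.99) + 0.575·(-1.58,1.84) = (-2.2345,1.4788)
  v4: (1-0.575)·(-4.38,-0.89) + 0.575·(-1,0.3) = (-2.4365,-0.2058)
  v5: (1-0.575)·(0.55,-4.52) + 0.575·(1.96,-1.9) = (1.3608,-3.0135)
  v6: (1-0.575)·(3.8,-2.11) + 0.575·(4.01,-0.49) = (3.9207,-1.1785)
Shoelace sum Σ(x_i·y_{i+1} − x_{i+1}·y_i):
  i=1: 2.7092·2.7705 − 0.1742·1.1450 = +7.3065 (running +7.3065)
  i=2: 0.1742·1.4788 − -2.2345·2.7705 = +6.4484 (running +13.7548)
  i=3: -2.2345·-0.2058 − -2.4365·1.4788 = +4.0627 (running +17.8175)
  i=4: -2.4365·-3.0135 − 1.3608·-0.2058 = +7.6224 (running +25.4399)
  i=5: 1.3608·-1.1785 − 3.9207·-3.0135 = +10.2115 (running +35.6514)
  i=6: 3.9207·1.1450 − 2.7092·-1.1785 = +7.6821 (running +43.3336)
Area = |Σ|/2 = |43.3336|/2 = 21.6668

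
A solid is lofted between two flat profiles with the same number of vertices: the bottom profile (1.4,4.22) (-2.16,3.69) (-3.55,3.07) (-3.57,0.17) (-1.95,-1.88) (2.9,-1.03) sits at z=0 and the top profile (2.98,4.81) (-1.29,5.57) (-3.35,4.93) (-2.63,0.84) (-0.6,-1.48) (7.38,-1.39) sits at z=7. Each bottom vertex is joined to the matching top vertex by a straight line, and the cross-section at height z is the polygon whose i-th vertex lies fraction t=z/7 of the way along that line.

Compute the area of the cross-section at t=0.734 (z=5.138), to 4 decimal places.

Cross-section at t=0.734: each vertex is (1-t)·p0[i] + t·p1[i].
  v1: (1-0.734)·(1.4,4.22) + 0.734·(2.98,4.81) = (2.5597,4.6531)
  v2: (1-0.734)·(-2.16,3.69) + 0.734·(-1.29,5.57) = (-1.5214,5.0699)
  v3: (1-0.734)·(-3.55,3.07) + 0.734·(-3.35,4.93) = (-3.4032,4.4352)
  v4: (1-0.734)·(-3.57,0.17) + 0.734·(-2.63,0.84) = (-2.8800,0.6618)
  v5: (1-0.734)·(-1.95,-1.88) + 0.734·(-0.6,-1.48) = (-0.9591,-1.5864)
  v6: (1-0.734)·(2.9,-1.03) + 0.734·(7.38,-1.39) = (6.1883,-1.2942)
Shoelace sum Σ(x_i·y_{i+1} − x_{i+1}·y_i):
  i=1: 2.5597·5.0699 − -1.5214·4.6531 = +20.0568 (running +20.0568)
  i=2: -1.5214·4.4352 − -3.4032·5.0699 = +10.5061 (running +30.5629)
  i=3: -3.4032·0.6618 − -2.8800·4.4352 = +10.5215 (running +41.0844)
  i=4: -2.8800·-1.5864 − -0.9591·0.6618 = +5.2036 (running +46.2880)
  i=5: -0.9591·-1.2942 − 6.1883·-1.5864 = +11.0585 (running +57.3465)
  i=6: 6.1883·4.6531 − 2.5597·-1.2942 = +32.1075 (running +89.4540)
Area = |Σ|/2 = |89.4540|/2 = 44.7270

Area at t=0.734: 44.7270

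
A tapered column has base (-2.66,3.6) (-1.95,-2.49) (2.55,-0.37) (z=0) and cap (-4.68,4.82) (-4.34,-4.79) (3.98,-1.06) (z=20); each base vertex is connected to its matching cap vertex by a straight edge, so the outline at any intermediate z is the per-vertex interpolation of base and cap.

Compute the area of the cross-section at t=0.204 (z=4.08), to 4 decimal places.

Area at t=0.204: 18.7477

Cross-section at t=0.204: each vertex is (1-t)·p0[i] + t·p1[i].
  v1: (1-0.204)·(-2.66,3.6) + 0.204·(-4.68,4.82) = (-3.0721,3.8489)
  v2: (1-0.204)·(-1.95,-2.49) + 0.204·(-4.34,-4.79) = (-2.4376,-2.9592)
  v3: (1-0.204)·(2.55,-0.37) + 0.204·(3.98,-1.06) = (2.8417,-0.5108)
Shoelace sum Σ(x_i·y_{i+1} − x_{i+1}·y_i):
  i=1: -3.0721·-2.9592 − -2.4376·3.8489 = +18.4728 (running +18.4728)
  i=2: -2.4376·-0.5108 − 2.8417·-2.9592 = +9.6542 (running +28.1270)
  i=3: 2.8417·3.8489 − -3.0721·-0.5108 = +9.3683 (running +37.4953)
Area = |Σ|/2 = |37.4953|/2 = 18.7477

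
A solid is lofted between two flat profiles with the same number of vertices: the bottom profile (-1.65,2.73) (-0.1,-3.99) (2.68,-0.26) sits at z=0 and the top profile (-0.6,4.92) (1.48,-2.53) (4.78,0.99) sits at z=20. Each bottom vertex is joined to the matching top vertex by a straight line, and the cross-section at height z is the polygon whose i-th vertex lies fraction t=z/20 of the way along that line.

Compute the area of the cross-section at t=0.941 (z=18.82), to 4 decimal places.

Cross-section at t=0.941: each vertex is (1-t)·p0[i] + t·p1[i].
  v1: (1-0.941)·(-1.65,2.73) + 0.941·(-0.6,4.92) = (-0.6620,4.7908)
  v2: (1-0.941)·(-0.1,-3.99) + 0.941·(1.48,-2.53) = (1.3868,-2.6161)
  v3: (1-0.941)·(2.68,-0.26) + 0.941·(4.78,0.99) = (4.6561,0.9162)
Shoelace sum Σ(x_i·y_{i+1} − x_{i+1}·y_i):
  i=1: -0.6620·-2.6161 − 1.3868·4.7908 = -4.9120 (running -4.9120)
  i=2: 1.3868·0.9162 − 4.6561·-2.6161 = +13.4516 (running +8.5396)
  i=3: 4.6561·4.7908 − -0.6620·0.9162 = +22.9129 (running +31.4525)
Area = |Σ|/2 = |31.4525|/2 = 15.7263

Area at t=0.941: 15.7263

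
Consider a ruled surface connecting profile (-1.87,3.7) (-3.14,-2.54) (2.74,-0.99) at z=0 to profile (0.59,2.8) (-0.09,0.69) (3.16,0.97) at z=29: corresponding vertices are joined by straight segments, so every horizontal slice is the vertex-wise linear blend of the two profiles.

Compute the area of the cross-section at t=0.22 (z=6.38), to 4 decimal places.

Cross-section at t=0.22: each vertex is (1-t)·p0[i] + t·p1[i].
  v1: (1-0.22)·(-1.87,3.7) + 0.22·(0.59,2.8) = (-1.3288,3.5020)
  v2: (1-0.22)·(-3.14,-2.54) + 0.22·(-0.09,0.69) = (-2.4690,-1.8294)
  v3: (1-0.22)·(2.74,-0.99) + 0.22·(3.16,0.97) = (2.8324,-0.5588)
Shoelace sum Σ(x_i·y_{i+1} − x_{i+1}·y_i):
  i=1: -1.3288·-1.8294 − -2.4690·3.5020 = +11.0773 (running +11.0773)
  i=2: -2.4690·-0.5588 − 2.8324·-1.8294 = +6.5613 (running +17.6386)
  i=3: 2.8324·3.5020 − -1.3288·-0.5588 = +9.1765 (running +26.8151)
Area = |Σ|/2 = |26.8151|/2 = 13.4076

Area at t=0.22: 13.4076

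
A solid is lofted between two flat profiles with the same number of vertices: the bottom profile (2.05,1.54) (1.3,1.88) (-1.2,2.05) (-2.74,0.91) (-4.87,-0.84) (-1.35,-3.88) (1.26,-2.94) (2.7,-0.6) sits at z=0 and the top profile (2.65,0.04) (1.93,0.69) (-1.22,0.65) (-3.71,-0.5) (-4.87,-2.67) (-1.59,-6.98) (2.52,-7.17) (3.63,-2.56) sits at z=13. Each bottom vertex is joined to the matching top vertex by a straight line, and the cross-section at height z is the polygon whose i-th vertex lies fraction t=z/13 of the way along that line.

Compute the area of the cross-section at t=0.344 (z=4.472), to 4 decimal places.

Area at t=0.344: 35.2762

Cross-section at t=0.344: each vertex is (1-t)·p0[i] + t·p1[i].
  v1: (1-0.344)·(2.05,1.54) + 0.344·(2.65,0.04) = (2.2564,1.0240)
  v2: (1-0.344)·(1.3,1.88) + 0.344·(1.93,0.69) = (1.5167,1.4706)
  v3: (1-0.344)·(-1.2,2.05) + 0.344·(-1.22,0.65) = (-1.2069,1.5684)
  v4: (1-0.344)·(-2.74,0.91) + 0.344·(-3.71,-0.5) = (-3.0737,0.4250)
  v5: (1-0.344)·(-4.87,-0.84) + 0.344·(-4.87,-2.67) = (-4.8700,-1.4695)
  v6: (1-0.344)·(-1.35,-3.88) + 0.344·(-1.59,-6.98) = (-1.4326,-4.9464)
  v7: (1-0.344)·(1.26,-2.94) + 0.344·(2.52,-7.17) = (1.6934,-4.3951)
  v8: (1-0.344)·(2.7,-0.6) + 0.344·(3.63,-2.56) = (3.0199,-1.2742)
Shoelace sum Σ(x_i·y_{i+1} − x_{i+1}·y_i):
  i=1: 2.2564·1.4706 − 1.5167·1.0240 = +1.7652 (running +1.7652)
  i=2: 1.5167·1.5684 − -1.2069·1.4706 = +4.1537 (running +5.9189)
  i=3: -1.2069·0.4250 − -3.0737·1.5684 = +4.3079 (running +10.2268)
  i=4: -3.0737·-1.4695 − -4.8700·0.4250 = +6.5864 (running +16.8132)
  i=5: -4.8700·-4.9464 − -1.4326·-1.4695 = +21.9838 (running +38.7970)
  i=6: -1.4326·-4.3951 − 1.6934·-4.9464 = +14.6727 (running +53.4697)
  i=7: 1.6934·-1.2742 − 3.0199·-4.3951 = +11.1151 (running +64.5848)
  i=8: 3.0199·1.0240 − 2.2564·-1.2742 = +5.9676 (running +70.5524)
Area = |Σ|/2 = |70.5524|/2 = 35.2762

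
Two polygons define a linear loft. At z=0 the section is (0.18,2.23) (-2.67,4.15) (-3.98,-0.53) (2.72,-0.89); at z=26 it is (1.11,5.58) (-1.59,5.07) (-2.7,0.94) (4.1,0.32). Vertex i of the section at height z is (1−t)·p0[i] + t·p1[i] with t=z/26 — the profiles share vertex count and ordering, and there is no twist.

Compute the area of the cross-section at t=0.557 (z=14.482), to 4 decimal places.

Area at t=0.557: 20.2501

Cross-section at t=0.557: each vertex is (1-t)·p0[i] + t·p1[i].
  v1: (1-0.557)·(0.18,2.23) + 0.557·(1.11,5.58) = (0.6980,4.0960)
  v2: (1-0.557)·(-2.67,4.15) + 0.557·(-1.59,5.07) = (-2.0684,4.6624)
  v3: (1-0.557)·(-3.98,-0.53) + 0.557·(-2.7,0.94) = (-3.2670,0.2888)
  v4: (1-0.557)·(2.72,-0.89) + 0.557·(4.1,0.32) = (3.4887,-0.2160)
Shoelace sum Σ(x_i·y_{i+1} − x_{i+1}·y_i):
  i=1: 0.6980·4.6624 − -2.0684·4.0960 = +11.7267 (running +11.7267)
  i=2: -2.0684·0.2888 − -3.2670·4.6624 = +14.6350 (running +26.3617)
  i=3: -3.2670·-0.2160 − 3.4887·0.2888 = -0.3017 (running +26.0600)
  i=4: 3.4887·4.0960 − 0.6980·-0.2160 = +14.4402 (running +40.5001)
Area = |Σ|/2 = |40.5001|/2 = 20.2501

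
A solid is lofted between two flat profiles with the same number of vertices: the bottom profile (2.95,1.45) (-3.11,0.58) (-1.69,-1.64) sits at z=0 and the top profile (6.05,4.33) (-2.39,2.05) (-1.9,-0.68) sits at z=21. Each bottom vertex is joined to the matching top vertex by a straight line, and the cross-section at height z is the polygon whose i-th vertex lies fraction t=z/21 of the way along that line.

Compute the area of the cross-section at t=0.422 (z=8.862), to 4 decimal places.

Cross-section at t=0.422: each vertex is (1-t)·p0[i] + t·p1[i].
  v1: (1-0.422)·(2.95,1.45) + 0.422·(6.05,4.33) = (4.2582,2.6654)
  v2: (1-0.422)·(-3.11,0.58) + 0.422·(-2.39,2.05) = (-2.8062,1.2003)
  v3: (1-0.422)·(-1.69,-1.64) + 0.422·(-1.9,-0.68) = (-1.7786,-1.2349)
Shoelace sum Σ(x_i·y_{i+1} − x_{i+1}·y_i):
  i=1: 4.2582·1.2003 − -2.8062·2.6654 = +12.5907 (running +12.5907)
  i=2: -2.8062·-1.2349 − -1.7786·1.2003 = +5.6002 (running +18.1909)
  i=3: -1.7786·2.6654 − 4.2582·-1.2349 = +0.5177 (running +18.7086)
Area = |Σ|/2 = |18.7086|/2 = 9.3543

Area at t=0.422: 9.3543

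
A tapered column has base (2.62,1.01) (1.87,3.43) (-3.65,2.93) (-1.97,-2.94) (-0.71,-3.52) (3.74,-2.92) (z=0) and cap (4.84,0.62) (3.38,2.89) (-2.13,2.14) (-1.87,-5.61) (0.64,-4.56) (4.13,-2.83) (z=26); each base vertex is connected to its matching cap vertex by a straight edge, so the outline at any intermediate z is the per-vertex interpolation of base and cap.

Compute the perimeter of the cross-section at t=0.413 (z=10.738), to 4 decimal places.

Perimeter at t=0.413: 24.5828

Cross-section at t=0.413: each vertex is (1-t)·p0[i] + t·p1[i].
  v1: (1-0.413)·(2.62,1.01) + 0.413·(4.84,0.62) = (3.5369,0.8489)
  v2: (1-0.413)·(1.87,3.43) + 0.413·(3.38,2.89) = (2.4936,3.2070)
  v3: (1-0.413)·(-3.65,2.93) + 0.413·(-2.13,2.14) = (-3.0222,2.6037)
  v4: (1-0.413)·(-1.97,-2.94) + 0.413·(-1.87,-5.61) = (-1.9287,-4.0427)
  v5: (1-0.413)·(-0.71,-3.52) + 0.413·(0.64,-4.56) = (-0.1524,-3.9495)
  v6: (1-0.413)·(3.74,-2.92) + 0.413·(4.13,-2.83) = (3.9011,-2.8828)
Perimeter = Σ |v_{i+1} − v_i|:
  edge 1→2: √(-1.0432² + 2.3580²) = 2.5785 (running 2.5785)
  edge 2→3: √(-5.5159² + -0.6032²) = 5.5488 (running 8.1273)
  edge 3→4: √(1.0935² + -6.6464²) = 6.7358 (running 14.8631)
  edge 4→5: √(1.7762² + 0.0932²) = 1.7787 (running 16.6418)
  edge 5→6: √(4.0535² + 1.0667²) = 4.1915 (running 20.8333)
  edge 6→1: √(-0.3642² + 3.7318²) = 3.7495 (running 24.5828)
Perimeter = 24.5828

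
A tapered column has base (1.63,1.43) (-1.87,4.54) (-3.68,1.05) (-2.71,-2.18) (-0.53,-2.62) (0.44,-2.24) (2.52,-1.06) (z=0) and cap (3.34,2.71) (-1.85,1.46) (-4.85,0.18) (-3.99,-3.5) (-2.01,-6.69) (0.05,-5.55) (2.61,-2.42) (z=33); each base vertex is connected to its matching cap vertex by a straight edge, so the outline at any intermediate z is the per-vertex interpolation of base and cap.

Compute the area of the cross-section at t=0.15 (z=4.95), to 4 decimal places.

Area at t=0.15: 30.1929

Cross-section at t=0.15: each vertex is (1-t)·p0[i] + t·p1[i].
  v1: (1-0.15)·(1.63,1.43) + 0.15·(3.34,2.71) = (1.8865,1.6220)
  v2: (1-0.15)·(-1.87,4.54) + 0.15·(-1.85,1.46) = (-1.8670,4.0780)
  v3: (1-0.15)·(-3.68,1.05) + 0.15·(-4.85,0.18) = (-3.8555,0.9195)
  v4: (1-0.15)·(-2.71,-2.18) + 0.15·(-3.99,-3.5) = (-2.9020,-2.3780)
  v5: (1-0.15)·(-0.53,-2.62) + 0.15·(-2.01,-6.69) = (-0.7520,-3.2305)
  v6: (1-0.15)·(0.44,-2.24) + 0.15·(0.05,-5.55) = (0.3815,-2.7365)
  v7: (1-0.15)·(2.52,-1.06) + 0.15·(2.61,-2.42) = (2.5335,-1.2640)
Shoelace sum Σ(x_i·y_{i+1} − x_{i+1}·y_i):
  i=1: 1.8865·4.0780 − -1.8670·1.6220 = +10.7214 (running +10.7214)
  i=2: -1.8670·0.9195 − -3.8555·4.0780 = +14.0060 (running +24.7274)
  i=3: -3.8555·-2.3780 − -2.9020·0.9195 = +11.8368 (running +36.5642)
  i=4: -2.9020·-3.2305 − -0.7520·-2.3780 = +7.5867 (running +44.1509)
  i=5: -0.7520·-2.7365 − 0.3815·-3.2305 = +3.2903 (running +47.4412)
  i=6: 0.3815·-1.2640 − 2.5335·-2.7365 = +6.4507 (running +53.8919)
  i=7: 2.5335·1.6220 − 1.8865·-1.2640 = +6.4939 (running +60.3857)
Area = |Σ|/2 = |60.3857|/2 = 30.1929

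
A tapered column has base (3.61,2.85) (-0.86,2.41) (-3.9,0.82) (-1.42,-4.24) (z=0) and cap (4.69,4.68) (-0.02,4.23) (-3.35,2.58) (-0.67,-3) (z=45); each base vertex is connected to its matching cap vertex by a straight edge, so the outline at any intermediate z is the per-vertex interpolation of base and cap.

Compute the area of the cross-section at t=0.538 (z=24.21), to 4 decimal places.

Cross-section at t=0.538: each vertex is (1-t)·p0[i] + t·p1[i].
  v1: (1-0.538)·(3.61,2.85) + 0.538·(4.69,4.68) = (4.1910,3.8345)
  v2: (1-0.538)·(-0.86,2.41) + 0.538·(-0.02,4.23) = (-0.4081,3.3892)
  v3: (1-0.538)·(-3.9,0.82) + 0.538·(-3.35,2.58) = (-3.6041,1.7669)
  v4: (1-0.538)·(-1.42,-4.24) + 0.538·(-0.67,-3) = (-1.0165,-3.5729)
Shoelace sum Σ(x_i·y_{i+1} − x_{i+1}·y_i):
  i=1: 4.1910·3.3892 − -0.4081·3.8345 = +15.7689 (running +15.7689)
  i=2: -0.4081·1.7669 − -3.6041·3.3892 = +11.4938 (running +27.2627)
  i=3: -3.6041·-3.5729 − -1.0165·1.7669 = +14.6731 (running +41.9358)
  i=4: -1.0165·3.8345 − 4.1910·-3.5729 = +11.0763 (running +53.0121)
Area = |Σ|/2 = |53.0121|/2 = 26.5060

Area at t=0.538: 26.5060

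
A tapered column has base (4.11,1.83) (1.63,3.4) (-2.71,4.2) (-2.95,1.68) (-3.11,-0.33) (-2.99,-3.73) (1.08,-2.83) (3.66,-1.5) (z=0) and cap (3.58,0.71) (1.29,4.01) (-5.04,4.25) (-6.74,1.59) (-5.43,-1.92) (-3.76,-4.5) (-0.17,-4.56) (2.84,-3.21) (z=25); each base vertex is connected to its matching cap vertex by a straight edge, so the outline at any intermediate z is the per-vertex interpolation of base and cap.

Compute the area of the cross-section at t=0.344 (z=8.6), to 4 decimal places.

Cross-section at t=0.344: each vertex is (1-t)·p0[i] + t·p1[i].
  v1: (1-0.344)·(4.11,1.83) + 0.344·(3.58,0.71) = (3.9277,1.4447)
  v2: (1-0.344)·(1.63,3.4) + 0.344·(1.29,4.01) = (1.5130,3.6098)
  v3: (1-0.344)·(-2.71,4.2) + 0.344·(-5.04,4.25) = (-3.5115,4.2172)
  v4: (1-0.344)·(-2.95,1.68) + 0.344·(-6.74,1.59) = (-4.2538,1.6490)
  v5: (1-0.344)·(-3.11,-0.33) + 0.344·(-5.43,-1.92) = (-3.9081,-0.8770)
  v6: (1-0.344)·(-2.99,-3.73) + 0.344·(-3.76,-4.5) = (-3.2549,-3.9949)
  v7: (1-0.344)·(1.08,-2.83) + 0.344·(-0.17,-4.56) = (0.6500,-3.4251)
  v8: (1-0.344)·(3.66,-1.5) + 0.344·(2.84,-3.21) = (3.3779,-2.0882)
Shoelace sum Σ(x_i·y_{i+1} − x_{i+1}·y_i):
  i=1: 3.9277·3.6098 − 1.5130·1.4447 = +11.9924 (running +11.9924)
  i=2: 1.5130·4.2172 − -3.5115·3.6098 = +19.0568 (running +31.0492)
  i=3: -3.5115·1.6490 − -4.2538·4.2172 = +12.1483 (running +43.1975)
  i=4: -4.2538·-0.8770 − -3.9081·1.6490 = +10.1750 (running +53.3725)
  i=5: -3.9081·-3.9949 − -3.2549·-0.8770 = +12.7579 (running +66.1304)
  i=6: -3.2549·-3.4251 − 0.6500·-3.9949 = +13.7450 (running +79.8754)
  i=7: 0.6500·-2.0882 − 3.3779·-3.4251 = +10.2124 (running +90.0878)
  i=8: 3.3779·1.4447 − 3.9277·-2.0882 = +13.0821 (running +103.1699)
Area = |Σ|/2 = |103.1699|/2 = 51.5850

Area at t=0.344: 51.5850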